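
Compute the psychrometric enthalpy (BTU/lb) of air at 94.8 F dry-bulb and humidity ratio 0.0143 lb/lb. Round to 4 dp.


h = 0.24*94.8 + 0.0143*(1061+0.444*94.8) = 38.5262 BTU/lb

38.5262 BTU/lb


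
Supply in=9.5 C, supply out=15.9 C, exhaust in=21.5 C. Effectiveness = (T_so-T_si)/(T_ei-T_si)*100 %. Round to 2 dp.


eff = (15.9-9.5)/(21.5-9.5)*100 = 53.33 %

53.33 %


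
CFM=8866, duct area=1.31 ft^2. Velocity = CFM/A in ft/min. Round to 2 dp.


V = 8866 / 1.31 = 6767.94 ft/min

6767.94 ft/min


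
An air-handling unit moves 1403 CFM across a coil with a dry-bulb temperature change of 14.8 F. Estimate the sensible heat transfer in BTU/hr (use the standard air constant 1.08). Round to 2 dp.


Q = 1.08 * 1403 * 14.8 = 22425.55 BTU/hr

22425.55 BTU/hr


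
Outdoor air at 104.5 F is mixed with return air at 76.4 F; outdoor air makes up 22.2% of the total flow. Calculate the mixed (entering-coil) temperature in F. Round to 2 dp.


T_mix = 76.4 + (22.2/100)*(104.5-76.4) = 82.64 F

82.64 F


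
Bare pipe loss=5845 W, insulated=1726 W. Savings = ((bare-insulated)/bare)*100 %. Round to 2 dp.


Savings = ((5845-1726)/5845)*100 = 70.47 %

70.47 %


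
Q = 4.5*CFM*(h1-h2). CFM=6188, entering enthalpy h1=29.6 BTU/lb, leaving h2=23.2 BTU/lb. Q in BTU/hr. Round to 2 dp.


Q = 4.5 * 6188 * (29.6 - 23.2) = 178214.40 BTU/hr

178214.40 BTU/hr


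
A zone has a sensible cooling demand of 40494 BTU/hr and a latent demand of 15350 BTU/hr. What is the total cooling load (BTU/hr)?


Qt = 40494 + 15350 = 55844 BTU/hr

55844 BTU/hr


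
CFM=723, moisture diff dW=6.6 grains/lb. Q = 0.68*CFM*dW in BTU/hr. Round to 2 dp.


Q = 0.68 * 723 * 6.6 = 3244.82 BTU/hr

3244.82 BTU/hr


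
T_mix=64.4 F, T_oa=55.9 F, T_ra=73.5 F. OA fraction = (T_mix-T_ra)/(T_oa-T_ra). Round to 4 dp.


frac = (64.4 - 73.5) / (55.9 - 73.5) = 0.5170

0.5170


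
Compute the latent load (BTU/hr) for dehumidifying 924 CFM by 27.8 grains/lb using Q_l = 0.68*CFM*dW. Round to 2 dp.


Q = 0.68 * 924 * 27.8 = 17467.30 BTU/hr

17467.30 BTU/hr


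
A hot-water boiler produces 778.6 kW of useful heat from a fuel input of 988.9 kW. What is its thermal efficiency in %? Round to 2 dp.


eta = (778.6/988.9)*100 = 78.73 %

78.73 %


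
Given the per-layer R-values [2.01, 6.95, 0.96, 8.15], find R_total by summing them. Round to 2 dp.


R_total = 2.01 + 6.95 + 0.96 + 8.15 = 18.07

18.07


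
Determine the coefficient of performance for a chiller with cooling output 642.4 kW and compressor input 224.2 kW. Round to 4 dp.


COP = 642.4 / 224.2 = 2.8653

2.8653


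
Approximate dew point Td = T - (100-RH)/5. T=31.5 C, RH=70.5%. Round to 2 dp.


Td = 31.5 - (100-70.5)/5 = 25.60 C

25.60 C


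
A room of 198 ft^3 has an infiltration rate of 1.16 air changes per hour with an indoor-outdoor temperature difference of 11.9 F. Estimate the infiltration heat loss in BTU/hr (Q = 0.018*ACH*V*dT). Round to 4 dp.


Q = 0.018 * 1.16 * 198 * 11.9 = 49.1975 BTU/hr

49.1975 BTU/hr


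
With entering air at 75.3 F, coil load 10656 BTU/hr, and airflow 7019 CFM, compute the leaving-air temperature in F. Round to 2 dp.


dT = 10656/(1.08*7019) = 1.4057
T_leave = 75.3 - 1.4057 = 73.89 F

73.89 F


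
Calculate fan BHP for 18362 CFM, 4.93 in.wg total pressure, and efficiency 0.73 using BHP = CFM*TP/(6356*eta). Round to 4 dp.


BHP = 18362 * 4.93 / (6356 * 0.73) = 19.5101 hp

19.5101 hp


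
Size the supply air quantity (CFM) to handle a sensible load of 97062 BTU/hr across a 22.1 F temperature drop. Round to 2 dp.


CFM = 97062 / (1.08 * 22.1) = 4066.62

4066.62 CFM


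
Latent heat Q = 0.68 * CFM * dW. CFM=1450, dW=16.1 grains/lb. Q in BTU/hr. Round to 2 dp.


Q = 0.68 * 1450 * 16.1 = 15874.60 BTU/hr

15874.60 BTU/hr


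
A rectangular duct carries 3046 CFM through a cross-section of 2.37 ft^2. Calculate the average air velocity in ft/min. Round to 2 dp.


V = 3046 / 2.37 = 1285.23 ft/min

1285.23 ft/min


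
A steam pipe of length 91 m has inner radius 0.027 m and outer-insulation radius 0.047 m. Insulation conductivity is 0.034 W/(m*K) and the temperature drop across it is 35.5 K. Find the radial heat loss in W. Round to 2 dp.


Q = 2*pi*0.034*91*35.5/ln(0.047/0.027) = 1245.02 W

1245.02 W


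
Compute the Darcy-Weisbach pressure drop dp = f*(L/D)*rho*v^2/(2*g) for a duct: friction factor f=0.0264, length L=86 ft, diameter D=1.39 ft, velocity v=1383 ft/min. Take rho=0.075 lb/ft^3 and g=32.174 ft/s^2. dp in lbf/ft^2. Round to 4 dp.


v_fps = 1383/60 = 23.05 ft/s
dp = 0.0264*(86/1.39)*0.075*23.05^2/(2*32.174) = 1.0115 lbf/ft^2

1.0115 lbf/ft^2


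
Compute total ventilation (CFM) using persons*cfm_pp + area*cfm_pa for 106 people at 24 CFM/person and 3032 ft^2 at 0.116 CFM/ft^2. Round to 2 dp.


Total = 106*24 + 3032*0.116 = 2895.71 CFM

2895.71 CFM


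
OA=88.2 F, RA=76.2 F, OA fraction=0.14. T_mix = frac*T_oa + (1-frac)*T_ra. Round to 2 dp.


T_mix = 0.14*88.2 + 0.86*76.2 = 77.88 F

77.88 F


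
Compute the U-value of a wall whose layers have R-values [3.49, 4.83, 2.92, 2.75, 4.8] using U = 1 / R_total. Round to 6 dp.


R_total = 3.49 + 4.83 + 2.92 + 2.75 + 4.8 = 18.79
U = 1/18.79 = 0.053220

0.053220


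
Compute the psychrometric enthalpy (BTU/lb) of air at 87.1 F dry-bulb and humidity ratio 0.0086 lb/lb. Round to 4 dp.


h = 0.24*87.1 + 0.0086*(1061+0.444*87.1) = 30.3612 BTU/lb

30.3612 BTU/lb


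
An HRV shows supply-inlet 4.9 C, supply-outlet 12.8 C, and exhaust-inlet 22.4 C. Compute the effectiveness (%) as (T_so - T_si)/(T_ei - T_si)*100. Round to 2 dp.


eff = (12.8-4.9)/(22.4-4.9)*100 = 45.14 %

45.14 %


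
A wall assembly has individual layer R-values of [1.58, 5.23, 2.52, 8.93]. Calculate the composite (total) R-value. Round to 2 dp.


R_total = 1.58 + 5.23 + 2.52 + 8.93 = 18.26

18.26


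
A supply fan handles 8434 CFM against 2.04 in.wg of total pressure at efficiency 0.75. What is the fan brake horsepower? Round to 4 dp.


BHP = 8434 * 2.04 / (6356 * 0.75) = 3.6093 hp

3.6093 hp


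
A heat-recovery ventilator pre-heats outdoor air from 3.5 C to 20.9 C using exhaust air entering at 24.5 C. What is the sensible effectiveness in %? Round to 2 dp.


eff = (20.9-3.5)/(24.5-3.5)*100 = 82.86 %

82.86 %


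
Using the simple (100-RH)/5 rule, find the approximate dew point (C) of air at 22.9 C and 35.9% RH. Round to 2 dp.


Td = 22.9 - (100-35.9)/5 = 10.08 C

10.08 C


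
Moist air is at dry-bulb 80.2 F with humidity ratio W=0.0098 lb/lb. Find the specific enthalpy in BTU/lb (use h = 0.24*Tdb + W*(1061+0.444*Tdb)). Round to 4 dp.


h = 0.24*80.2 + 0.0098*(1061+0.444*80.2) = 29.9948 BTU/lb

29.9948 BTU/lb


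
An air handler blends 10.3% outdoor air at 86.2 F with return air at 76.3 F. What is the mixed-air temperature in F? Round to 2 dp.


T_mix = 76.3 + (10.3/100)*(86.2-76.3) = 77.32 F

77.32 F


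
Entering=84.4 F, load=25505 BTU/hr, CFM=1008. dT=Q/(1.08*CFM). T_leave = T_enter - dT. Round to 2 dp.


dT = 25505/(1.08*1008) = 23.4283
T_leave = 84.4 - 23.4283 = 60.97 F

60.97 F


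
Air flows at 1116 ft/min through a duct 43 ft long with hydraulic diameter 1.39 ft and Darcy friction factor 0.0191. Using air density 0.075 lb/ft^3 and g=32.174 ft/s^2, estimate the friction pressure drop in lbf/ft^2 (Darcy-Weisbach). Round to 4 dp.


v_fps = 1116/60 = 18.6 ft/s
dp = 0.0191*(43/1.39)*0.075*18.6^2/(2*32.174) = 0.2383 lbf/ft^2

0.2383 lbf/ft^2


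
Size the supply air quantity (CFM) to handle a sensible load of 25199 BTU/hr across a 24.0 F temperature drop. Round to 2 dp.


CFM = 25199 / (1.08 * 24.0) = 972.18

972.18 CFM


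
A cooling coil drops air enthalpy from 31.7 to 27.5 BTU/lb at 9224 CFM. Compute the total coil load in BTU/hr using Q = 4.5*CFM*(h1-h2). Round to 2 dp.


Q = 4.5 * 9224 * (31.7 - 27.5) = 174333.60 BTU/hr

174333.60 BTU/hr


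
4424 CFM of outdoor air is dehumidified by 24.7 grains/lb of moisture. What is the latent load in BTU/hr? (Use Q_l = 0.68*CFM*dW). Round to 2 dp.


Q = 0.68 * 4424 * 24.7 = 74305.50 BTU/hr

74305.50 BTU/hr


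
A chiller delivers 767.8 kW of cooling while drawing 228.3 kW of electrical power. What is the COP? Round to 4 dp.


COP = 767.8 / 228.3 = 3.3631

3.3631


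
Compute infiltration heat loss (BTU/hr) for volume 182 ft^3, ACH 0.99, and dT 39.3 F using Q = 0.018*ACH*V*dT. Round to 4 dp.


Q = 0.018 * 0.99 * 182 * 39.3 = 127.4593 BTU/hr

127.4593 BTU/hr


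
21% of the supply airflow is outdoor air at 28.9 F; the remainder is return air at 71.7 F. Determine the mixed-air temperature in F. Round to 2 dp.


T_mix = 0.21*28.9 + 0.79*71.7 = 62.71 F

62.71 F


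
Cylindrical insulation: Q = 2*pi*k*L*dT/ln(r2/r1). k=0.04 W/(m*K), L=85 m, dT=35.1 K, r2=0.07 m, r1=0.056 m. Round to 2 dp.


Q = 2*pi*0.04*85*35.1/ln(0.07/0.056) = 3360.33 W

3360.33 W


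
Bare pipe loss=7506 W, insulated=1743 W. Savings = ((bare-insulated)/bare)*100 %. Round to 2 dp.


Savings = ((7506-1743)/7506)*100 = 76.78 %

76.78 %


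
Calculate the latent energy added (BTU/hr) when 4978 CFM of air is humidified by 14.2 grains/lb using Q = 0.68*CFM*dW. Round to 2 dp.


Q = 0.68 * 4978 * 14.2 = 48067.57 BTU/hr

48067.57 BTU/hr


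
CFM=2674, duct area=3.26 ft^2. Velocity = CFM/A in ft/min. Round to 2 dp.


V = 2674 / 3.26 = 820.25 ft/min

820.25 ft/min


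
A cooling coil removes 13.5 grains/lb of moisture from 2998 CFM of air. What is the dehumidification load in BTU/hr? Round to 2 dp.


Q = 0.68 * 2998 * 13.5 = 27521.64 BTU/hr

27521.64 BTU/hr


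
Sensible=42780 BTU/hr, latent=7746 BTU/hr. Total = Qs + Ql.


Qt = 42780 + 7746 = 50526 BTU/hr

50526 BTU/hr


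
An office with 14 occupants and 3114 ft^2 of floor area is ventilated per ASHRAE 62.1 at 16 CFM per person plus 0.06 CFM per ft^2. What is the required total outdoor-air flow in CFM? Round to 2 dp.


Total = 14*16 + 3114*0.06 = 410.84 CFM

410.84 CFM


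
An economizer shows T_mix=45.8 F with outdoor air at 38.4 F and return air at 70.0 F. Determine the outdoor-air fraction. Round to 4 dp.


frac = (45.8 - 70.0) / (38.4 - 70.0) = 0.7658

0.7658


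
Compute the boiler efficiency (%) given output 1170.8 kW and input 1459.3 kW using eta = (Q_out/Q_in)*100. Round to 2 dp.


eta = (1170.8/1459.3)*100 = 80.23 %

80.23 %


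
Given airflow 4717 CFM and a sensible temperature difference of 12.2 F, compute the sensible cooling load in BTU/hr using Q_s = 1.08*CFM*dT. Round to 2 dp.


Q = 1.08 * 4717 * 12.2 = 62151.19 BTU/hr

62151.19 BTU/hr


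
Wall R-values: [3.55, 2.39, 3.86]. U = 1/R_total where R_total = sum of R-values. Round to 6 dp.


R_total = 3.55 + 2.39 + 3.86 = 9.80
U = 1/9.80 = 0.102041

0.102041


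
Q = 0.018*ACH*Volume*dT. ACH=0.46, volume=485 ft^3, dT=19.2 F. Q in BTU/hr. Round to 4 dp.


Q = 0.018 * 0.46 * 485 * 19.2 = 77.1034 BTU/hr

77.1034 BTU/hr


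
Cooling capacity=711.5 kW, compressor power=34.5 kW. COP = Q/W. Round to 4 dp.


COP = 711.5 / 34.5 = 20.6232

20.6232


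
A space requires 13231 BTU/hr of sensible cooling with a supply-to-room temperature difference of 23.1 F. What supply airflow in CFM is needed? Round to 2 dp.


CFM = 13231 / (1.08 * 23.1) = 530.34

530.34 CFM


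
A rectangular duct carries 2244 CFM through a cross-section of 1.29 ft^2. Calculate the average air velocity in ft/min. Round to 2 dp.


V = 2244 / 1.29 = 1739.53 ft/min

1739.53 ft/min


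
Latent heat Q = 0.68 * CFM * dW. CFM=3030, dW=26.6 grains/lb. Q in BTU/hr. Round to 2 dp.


Q = 0.68 * 3030 * 26.6 = 54806.64 BTU/hr

54806.64 BTU/hr


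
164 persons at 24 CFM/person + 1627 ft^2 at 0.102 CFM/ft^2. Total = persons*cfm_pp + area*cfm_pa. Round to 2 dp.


Total = 164*24 + 1627*0.102 = 4101.95 CFM

4101.95 CFM


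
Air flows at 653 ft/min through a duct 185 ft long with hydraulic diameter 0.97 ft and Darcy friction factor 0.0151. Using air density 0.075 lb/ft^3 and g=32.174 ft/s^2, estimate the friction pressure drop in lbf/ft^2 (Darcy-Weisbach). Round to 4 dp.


v_fps = 653/60 = 10.8833 ft/s
dp = 0.0151*(185/0.97)*0.075*10.8833^2/(2*32.174) = 0.3976 lbf/ft^2

0.3976 lbf/ft^2


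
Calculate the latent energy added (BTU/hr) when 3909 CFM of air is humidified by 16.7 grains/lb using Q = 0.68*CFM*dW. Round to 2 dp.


Q = 0.68 * 3909 * 16.7 = 44390.60 BTU/hr

44390.60 BTU/hr


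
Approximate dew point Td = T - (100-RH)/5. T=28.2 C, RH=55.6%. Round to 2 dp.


Td = 28.2 - (100-55.6)/5 = 19.32 C

19.32 C


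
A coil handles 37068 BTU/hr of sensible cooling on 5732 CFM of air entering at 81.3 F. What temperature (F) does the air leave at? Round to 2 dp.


dT = 37068/(1.08*5732) = 5.9878
T_leave = 81.3 - 5.9878 = 75.31 F

75.31 F


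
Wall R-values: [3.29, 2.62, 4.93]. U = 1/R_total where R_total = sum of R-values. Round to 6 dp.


R_total = 3.29 + 2.62 + 4.93 = 10.84
U = 1/10.84 = 0.092251

0.092251


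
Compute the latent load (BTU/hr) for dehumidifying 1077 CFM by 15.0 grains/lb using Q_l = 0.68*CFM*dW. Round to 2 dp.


Q = 0.68 * 1077 * 15.0 = 10985.40 BTU/hr

10985.40 BTU/hr


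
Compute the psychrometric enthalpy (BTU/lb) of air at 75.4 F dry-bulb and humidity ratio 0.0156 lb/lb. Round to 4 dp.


h = 0.24*75.4 + 0.0156*(1061+0.444*75.4) = 35.1699 BTU/lb

35.1699 BTU/lb


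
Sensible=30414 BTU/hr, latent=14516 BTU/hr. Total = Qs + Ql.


Qt = 30414 + 14516 = 44930 BTU/hr

44930 BTU/hr


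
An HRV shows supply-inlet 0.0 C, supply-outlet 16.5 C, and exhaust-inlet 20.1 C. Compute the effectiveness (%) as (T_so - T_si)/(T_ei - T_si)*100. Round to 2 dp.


eff = (16.5-0.0)/(20.1-0.0)*100 = 82.09 %

82.09 %


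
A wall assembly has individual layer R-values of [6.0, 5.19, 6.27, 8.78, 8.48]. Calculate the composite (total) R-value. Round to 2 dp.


R_total = 6.0 + 5.19 + 6.27 + 8.78 + 8.48 = 34.72

34.72


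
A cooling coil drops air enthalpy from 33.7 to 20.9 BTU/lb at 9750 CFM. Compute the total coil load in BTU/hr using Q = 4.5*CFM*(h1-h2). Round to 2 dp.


Q = 4.5 * 9750 * (33.7 - 20.9) = 561600.00 BTU/hr

561600.00 BTU/hr


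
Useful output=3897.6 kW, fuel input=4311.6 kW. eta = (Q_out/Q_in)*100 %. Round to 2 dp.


eta = (3897.6/4311.6)*100 = 90.40 %

90.40 %


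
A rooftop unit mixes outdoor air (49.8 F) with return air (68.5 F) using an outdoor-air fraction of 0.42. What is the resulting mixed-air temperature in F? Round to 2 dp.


T_mix = 0.42*49.8 + 0.58*68.5 = 60.65 F

60.65 F


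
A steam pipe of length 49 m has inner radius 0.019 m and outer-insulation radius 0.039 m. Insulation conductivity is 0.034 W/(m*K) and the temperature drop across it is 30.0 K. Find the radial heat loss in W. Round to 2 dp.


Q = 2*pi*0.034*49*30.0/ln(0.039/0.019) = 436.69 W

436.69 W


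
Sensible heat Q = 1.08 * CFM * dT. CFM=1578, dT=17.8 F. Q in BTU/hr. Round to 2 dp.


Q = 1.08 * 1578 * 17.8 = 30335.47 BTU/hr

30335.47 BTU/hr


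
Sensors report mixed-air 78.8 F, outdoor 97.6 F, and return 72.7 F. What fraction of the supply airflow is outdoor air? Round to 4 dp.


frac = (78.8 - 72.7) / (97.6 - 72.7) = 0.2450

0.2450


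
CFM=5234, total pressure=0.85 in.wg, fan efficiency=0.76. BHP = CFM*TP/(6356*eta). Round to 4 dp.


BHP = 5234 * 0.85 / (6356 * 0.76) = 0.9210 hp

0.9210 hp


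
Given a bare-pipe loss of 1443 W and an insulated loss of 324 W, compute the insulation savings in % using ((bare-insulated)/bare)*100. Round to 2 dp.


Savings = ((1443-324)/1443)*100 = 77.55 %

77.55 %


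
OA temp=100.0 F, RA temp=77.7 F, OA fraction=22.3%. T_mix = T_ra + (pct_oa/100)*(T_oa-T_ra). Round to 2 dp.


T_mix = 77.7 + (22.3/100)*(100.0-77.7) = 82.67 F

82.67 F


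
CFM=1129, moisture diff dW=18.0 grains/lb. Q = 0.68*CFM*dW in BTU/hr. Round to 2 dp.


Q = 0.68 * 1129 * 18.0 = 13818.96 BTU/hr

13818.96 BTU/hr


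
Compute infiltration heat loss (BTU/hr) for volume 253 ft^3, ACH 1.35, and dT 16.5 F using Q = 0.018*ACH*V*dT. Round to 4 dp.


Q = 0.018 * 1.35 * 253 * 16.5 = 101.4404 BTU/hr

101.4404 BTU/hr


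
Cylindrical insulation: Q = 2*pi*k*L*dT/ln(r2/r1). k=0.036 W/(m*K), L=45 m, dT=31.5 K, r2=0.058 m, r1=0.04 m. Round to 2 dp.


Q = 2*pi*0.036*45*31.5/ln(0.058/0.04) = 862.92 W

862.92 W


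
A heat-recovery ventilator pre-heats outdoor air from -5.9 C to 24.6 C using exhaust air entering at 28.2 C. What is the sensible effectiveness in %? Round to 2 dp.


eff = (24.6-(-5.9))/(28.2-(-5.9))*100 = 89.44 %

89.44 %


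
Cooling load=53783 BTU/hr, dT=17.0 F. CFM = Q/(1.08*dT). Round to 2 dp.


CFM = 53783 / (1.08 * 17.0) = 2929.36

2929.36 CFM


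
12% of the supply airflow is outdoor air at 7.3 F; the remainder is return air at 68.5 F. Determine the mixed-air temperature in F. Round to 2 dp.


T_mix = 0.12*7.3 + 0.88*68.5 = 61.16 F

61.16 F


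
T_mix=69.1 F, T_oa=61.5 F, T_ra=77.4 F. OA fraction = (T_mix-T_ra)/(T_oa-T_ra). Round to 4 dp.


frac = (69.1 - 77.4) / (61.5 - 77.4) = 0.5220

0.5220


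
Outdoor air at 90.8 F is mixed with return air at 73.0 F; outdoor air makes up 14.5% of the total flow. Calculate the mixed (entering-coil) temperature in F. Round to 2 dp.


T_mix = 73.0 + (14.5/100)*(90.8-73.0) = 75.58 F

75.58 F


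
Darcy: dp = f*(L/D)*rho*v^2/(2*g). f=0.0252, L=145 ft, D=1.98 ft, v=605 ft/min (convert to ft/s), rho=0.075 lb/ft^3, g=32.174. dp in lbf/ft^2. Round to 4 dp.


v_fps = 605/60 = 10.0833 ft/s
dp = 0.0252*(145/1.98)*0.075*10.0833^2/(2*32.174) = 0.2187 lbf/ft^2

0.2187 lbf/ft^2


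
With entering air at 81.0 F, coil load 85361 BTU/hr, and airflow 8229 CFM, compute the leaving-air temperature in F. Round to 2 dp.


dT = 85361/(1.08*8229) = 9.6048
T_leave = 81.0 - 9.6048 = 71.40 F

71.40 F


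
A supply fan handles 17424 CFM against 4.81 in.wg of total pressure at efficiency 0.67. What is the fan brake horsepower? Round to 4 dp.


BHP = 17424 * 4.81 / (6356 * 0.67) = 19.6804 hp

19.6804 hp


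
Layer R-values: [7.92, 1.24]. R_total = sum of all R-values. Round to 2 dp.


R_total = 7.92 + 1.24 = 9.16

9.16


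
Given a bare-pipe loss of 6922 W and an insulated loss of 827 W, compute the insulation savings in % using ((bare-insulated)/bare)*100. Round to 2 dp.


Savings = ((6922-827)/6922)*100 = 88.05 %

88.05 %


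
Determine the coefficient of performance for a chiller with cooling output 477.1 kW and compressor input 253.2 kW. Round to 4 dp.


COP = 477.1 / 253.2 = 1.8843

1.8843


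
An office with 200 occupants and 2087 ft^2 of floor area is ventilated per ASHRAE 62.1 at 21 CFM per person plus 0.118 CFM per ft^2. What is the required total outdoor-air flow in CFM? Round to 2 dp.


Total = 200*21 + 2087*0.118 = 4446.27 CFM

4446.27 CFM


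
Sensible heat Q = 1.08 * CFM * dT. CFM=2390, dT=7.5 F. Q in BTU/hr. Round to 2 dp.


Q = 1.08 * 2390 * 7.5 = 19359.00 BTU/hr

19359.00 BTU/hr


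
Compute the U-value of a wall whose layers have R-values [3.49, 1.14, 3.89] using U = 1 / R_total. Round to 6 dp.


R_total = 3.49 + 1.14 + 3.89 = 8.52
U = 1/8.52 = 0.117371

0.117371


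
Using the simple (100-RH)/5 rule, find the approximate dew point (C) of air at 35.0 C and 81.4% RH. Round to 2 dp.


Td = 35.0 - (100-81.4)/5 = 31.28 C

31.28 C


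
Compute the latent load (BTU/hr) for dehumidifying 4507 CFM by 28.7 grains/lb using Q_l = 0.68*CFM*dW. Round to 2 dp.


Q = 0.68 * 4507 * 28.7 = 87958.61 BTU/hr

87958.61 BTU/hr


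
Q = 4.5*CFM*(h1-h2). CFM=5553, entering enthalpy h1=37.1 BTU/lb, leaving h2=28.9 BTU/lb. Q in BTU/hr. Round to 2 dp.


Q = 4.5 * 5553 * (37.1 - 28.9) = 204905.70 BTU/hr

204905.70 BTU/hr


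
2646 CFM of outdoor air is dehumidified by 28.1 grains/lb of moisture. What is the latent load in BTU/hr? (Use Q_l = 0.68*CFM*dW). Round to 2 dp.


Q = 0.68 * 2646 * 28.1 = 50559.77 BTU/hr

50559.77 BTU/hr


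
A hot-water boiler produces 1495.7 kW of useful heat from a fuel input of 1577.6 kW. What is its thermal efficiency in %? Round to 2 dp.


eta = (1495.7/1577.6)*100 = 94.81 %

94.81 %


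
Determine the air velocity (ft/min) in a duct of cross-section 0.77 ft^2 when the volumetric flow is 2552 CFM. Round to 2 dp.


V = 2552 / 0.77 = 3314.29 ft/min

3314.29 ft/min


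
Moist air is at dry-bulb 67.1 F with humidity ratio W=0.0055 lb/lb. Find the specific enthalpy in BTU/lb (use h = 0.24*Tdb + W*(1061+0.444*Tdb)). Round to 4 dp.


h = 0.24*67.1 + 0.0055*(1061+0.444*67.1) = 22.1034 BTU/lb

22.1034 BTU/lb


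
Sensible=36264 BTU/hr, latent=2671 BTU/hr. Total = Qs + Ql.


Qt = 36264 + 2671 = 38935 BTU/hr

38935 BTU/hr


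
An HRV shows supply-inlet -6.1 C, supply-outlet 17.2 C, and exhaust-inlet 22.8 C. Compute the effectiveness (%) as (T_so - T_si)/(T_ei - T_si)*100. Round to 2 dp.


eff = (17.2-(-6.1))/(22.8-(-6.1))*100 = 80.62 %

80.62 %


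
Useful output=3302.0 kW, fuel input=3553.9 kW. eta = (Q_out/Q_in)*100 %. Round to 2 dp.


eta = (3302.0/3553.9)*100 = 92.91 %

92.91 %


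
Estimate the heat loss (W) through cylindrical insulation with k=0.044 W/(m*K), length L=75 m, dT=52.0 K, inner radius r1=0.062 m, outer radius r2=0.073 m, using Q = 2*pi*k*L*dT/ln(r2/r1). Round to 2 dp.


Q = 2*pi*0.044*75*52.0/ln(0.073/0.062) = 6601.53 W

6601.53 W


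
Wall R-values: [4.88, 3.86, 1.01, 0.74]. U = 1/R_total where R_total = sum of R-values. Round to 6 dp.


R_total = 4.88 + 3.86 + 1.01 + 0.74 = 10.49
U = 1/10.49 = 0.095329

0.095329


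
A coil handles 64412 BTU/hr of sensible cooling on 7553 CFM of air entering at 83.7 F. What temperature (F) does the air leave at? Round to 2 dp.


dT = 64412/(1.08*7553) = 7.8963
T_leave = 83.7 - 7.8963 = 75.80 F

75.80 F


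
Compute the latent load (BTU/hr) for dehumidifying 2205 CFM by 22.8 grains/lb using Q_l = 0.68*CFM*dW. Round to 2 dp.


Q = 0.68 * 2205 * 22.8 = 34186.32 BTU/hr

34186.32 BTU/hr


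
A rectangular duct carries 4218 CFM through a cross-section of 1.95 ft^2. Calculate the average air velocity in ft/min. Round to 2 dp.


V = 4218 / 1.95 = 2163.08 ft/min

2163.08 ft/min


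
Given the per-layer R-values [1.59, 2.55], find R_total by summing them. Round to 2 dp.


R_total = 1.59 + 2.55 = 4.14

4.14


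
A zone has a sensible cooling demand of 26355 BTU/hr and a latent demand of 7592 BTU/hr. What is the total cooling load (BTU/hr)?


Qt = 26355 + 7592 = 33947 BTU/hr

33947 BTU/hr


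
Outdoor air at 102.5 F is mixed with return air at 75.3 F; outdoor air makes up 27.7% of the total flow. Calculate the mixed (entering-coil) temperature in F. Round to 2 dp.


T_mix = 75.3 + (27.7/100)*(102.5-75.3) = 82.83 F

82.83 F


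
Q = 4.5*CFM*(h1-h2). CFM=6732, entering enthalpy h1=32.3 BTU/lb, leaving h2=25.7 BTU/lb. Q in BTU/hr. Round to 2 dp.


Q = 4.5 * 6732 * (32.3 - 25.7) = 199940.40 BTU/hr

199940.40 BTU/hr


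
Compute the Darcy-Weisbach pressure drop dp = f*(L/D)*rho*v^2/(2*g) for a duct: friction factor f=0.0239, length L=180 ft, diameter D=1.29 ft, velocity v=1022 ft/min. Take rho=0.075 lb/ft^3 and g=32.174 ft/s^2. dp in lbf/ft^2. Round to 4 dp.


v_fps = 1022/60 = 17.0333 ft/s
dp = 0.0239*(180/1.29)*0.075*17.0333^2/(2*32.174) = 1.1277 lbf/ft^2

1.1277 lbf/ft^2


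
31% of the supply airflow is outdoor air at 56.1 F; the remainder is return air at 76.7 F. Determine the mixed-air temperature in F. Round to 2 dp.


T_mix = 0.31*56.1 + 0.69*76.7 = 70.31 F

70.31 F


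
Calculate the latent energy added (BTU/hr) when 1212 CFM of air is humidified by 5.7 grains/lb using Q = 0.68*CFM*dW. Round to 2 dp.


Q = 0.68 * 1212 * 5.7 = 4697.71 BTU/hr

4697.71 BTU/hr


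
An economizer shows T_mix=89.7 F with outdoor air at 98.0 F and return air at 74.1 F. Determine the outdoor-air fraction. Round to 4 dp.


frac = (89.7 - 74.1) / (98.0 - 74.1) = 0.6527

0.6527


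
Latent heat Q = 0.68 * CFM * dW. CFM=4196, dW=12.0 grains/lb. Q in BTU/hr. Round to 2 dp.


Q = 0.68 * 4196 * 12.0 = 34239.36 BTU/hr

34239.36 BTU/hr


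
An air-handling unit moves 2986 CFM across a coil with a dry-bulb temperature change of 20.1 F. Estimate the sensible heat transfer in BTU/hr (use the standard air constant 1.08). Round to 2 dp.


Q = 1.08 * 2986 * 20.1 = 64820.09 BTU/hr

64820.09 BTU/hr


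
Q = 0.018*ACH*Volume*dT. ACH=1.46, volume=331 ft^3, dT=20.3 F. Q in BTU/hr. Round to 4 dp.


Q = 0.018 * 1.46 * 331 * 20.3 = 176.5832 BTU/hr

176.5832 BTU/hr


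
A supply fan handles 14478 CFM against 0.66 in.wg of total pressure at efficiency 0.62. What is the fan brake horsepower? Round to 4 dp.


BHP = 14478 * 0.66 / (6356 * 0.62) = 2.4248 hp

2.4248 hp


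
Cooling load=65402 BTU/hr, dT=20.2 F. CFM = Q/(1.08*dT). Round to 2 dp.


CFM = 65402 / (1.08 * 20.2) = 2997.89

2997.89 CFM


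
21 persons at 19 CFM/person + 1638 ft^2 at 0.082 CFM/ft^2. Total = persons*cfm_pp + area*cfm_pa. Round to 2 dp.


Total = 21*19 + 1638*0.082 = 533.32 CFM

533.32 CFM


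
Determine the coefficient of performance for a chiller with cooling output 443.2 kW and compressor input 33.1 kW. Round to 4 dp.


COP = 443.2 / 33.1 = 13.3897

13.3897


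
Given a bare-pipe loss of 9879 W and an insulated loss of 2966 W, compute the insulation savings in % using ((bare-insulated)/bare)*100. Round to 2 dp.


Savings = ((9879-2966)/9879)*100 = 69.98 %

69.98 %


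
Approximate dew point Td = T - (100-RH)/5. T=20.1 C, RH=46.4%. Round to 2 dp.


Td = 20.1 - (100-46.4)/5 = 9.38 C

9.38 C


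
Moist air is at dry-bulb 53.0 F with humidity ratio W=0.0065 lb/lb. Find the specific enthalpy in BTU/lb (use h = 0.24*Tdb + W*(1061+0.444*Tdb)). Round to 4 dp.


h = 0.24*53.0 + 0.0065*(1061+0.444*53.0) = 19.7695 BTU/lb

19.7695 BTU/lb


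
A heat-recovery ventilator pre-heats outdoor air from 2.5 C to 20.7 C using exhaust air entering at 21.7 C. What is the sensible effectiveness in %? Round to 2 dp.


eff = (20.7-2.5)/(21.7-2.5)*100 = 94.79 %

94.79 %


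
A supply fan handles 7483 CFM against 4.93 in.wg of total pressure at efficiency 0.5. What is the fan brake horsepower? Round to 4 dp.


BHP = 7483 * 4.93 / (6356 * 0.5) = 11.6083 hp

11.6083 hp


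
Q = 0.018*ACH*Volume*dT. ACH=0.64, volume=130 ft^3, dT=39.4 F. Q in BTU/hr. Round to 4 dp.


Q = 0.018 * 0.64 * 130 * 39.4 = 59.0054 BTU/hr

59.0054 BTU/hr


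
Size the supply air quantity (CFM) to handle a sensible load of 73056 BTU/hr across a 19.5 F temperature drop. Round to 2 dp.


CFM = 73056 / (1.08 * 19.5) = 3468.95

3468.95 CFM


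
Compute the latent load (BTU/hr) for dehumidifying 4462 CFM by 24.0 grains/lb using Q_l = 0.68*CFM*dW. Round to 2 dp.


Q = 0.68 * 4462 * 24.0 = 72819.84 BTU/hr

72819.84 BTU/hr


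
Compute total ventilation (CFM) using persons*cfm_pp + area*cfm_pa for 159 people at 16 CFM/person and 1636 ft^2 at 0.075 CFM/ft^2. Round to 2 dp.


Total = 159*16 + 1636*0.075 = 2666.70 CFM

2666.70 CFM


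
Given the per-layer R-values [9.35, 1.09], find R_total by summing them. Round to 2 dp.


R_total = 9.35 + 1.09 = 10.44

10.44


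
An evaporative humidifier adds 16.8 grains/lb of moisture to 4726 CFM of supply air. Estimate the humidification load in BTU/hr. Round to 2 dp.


Q = 0.68 * 4726 * 16.8 = 53989.82 BTU/hr

53989.82 BTU/hr


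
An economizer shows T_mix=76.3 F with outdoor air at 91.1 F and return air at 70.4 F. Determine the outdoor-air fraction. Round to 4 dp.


frac = (76.3 - 70.4) / (91.1 - 70.4) = 0.2850

0.2850


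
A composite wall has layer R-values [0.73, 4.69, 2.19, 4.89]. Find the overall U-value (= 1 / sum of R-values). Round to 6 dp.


R_total = 0.73 + 4.69 + 2.19 + 4.89 = 12.50
U = 1/12.50 = 0.080000

0.080000


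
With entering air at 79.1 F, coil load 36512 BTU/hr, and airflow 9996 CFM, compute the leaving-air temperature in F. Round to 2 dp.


dT = 36512/(1.08*9996) = 3.3821
T_leave = 79.1 - 3.3821 = 75.72 F

75.72 F


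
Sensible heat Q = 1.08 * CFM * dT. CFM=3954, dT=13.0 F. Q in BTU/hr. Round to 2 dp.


Q = 1.08 * 3954 * 13.0 = 55514.16 BTU/hr

55514.16 BTU/hr


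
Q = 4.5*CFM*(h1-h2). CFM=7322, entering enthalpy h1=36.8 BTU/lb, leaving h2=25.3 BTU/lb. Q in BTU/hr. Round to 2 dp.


Q = 4.5 * 7322 * (36.8 - 25.3) = 378913.50 BTU/hr

378913.50 BTU/hr


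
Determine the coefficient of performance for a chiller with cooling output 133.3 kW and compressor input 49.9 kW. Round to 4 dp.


COP = 133.3 / 49.9 = 2.6713

2.6713


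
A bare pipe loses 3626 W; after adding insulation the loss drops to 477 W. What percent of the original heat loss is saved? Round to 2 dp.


Savings = ((3626-477)/3626)*100 = 86.85 %

86.85 %


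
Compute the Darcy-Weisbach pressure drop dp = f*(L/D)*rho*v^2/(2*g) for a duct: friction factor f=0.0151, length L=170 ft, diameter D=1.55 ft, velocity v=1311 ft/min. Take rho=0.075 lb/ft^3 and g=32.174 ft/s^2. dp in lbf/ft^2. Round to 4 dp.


v_fps = 1311/60 = 21.85 ft/s
dp = 0.0151*(170/1.55)*0.075*21.85^2/(2*32.174) = 0.9216 lbf/ft^2

0.9216 lbf/ft^2


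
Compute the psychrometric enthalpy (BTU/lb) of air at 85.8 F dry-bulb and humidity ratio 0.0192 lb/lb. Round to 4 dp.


h = 0.24*85.8 + 0.0192*(1061+0.444*85.8) = 41.6946 BTU/lb

41.6946 BTU/lb


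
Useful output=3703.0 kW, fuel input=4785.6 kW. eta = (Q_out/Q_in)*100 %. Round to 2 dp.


eta = (3703.0/4785.6)*100 = 77.38 %

77.38 %


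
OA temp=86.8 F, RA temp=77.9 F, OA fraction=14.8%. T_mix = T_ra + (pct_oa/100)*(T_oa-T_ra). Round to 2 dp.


T_mix = 77.9 + (14.8/100)*(86.8-77.9) = 79.22 F

79.22 F


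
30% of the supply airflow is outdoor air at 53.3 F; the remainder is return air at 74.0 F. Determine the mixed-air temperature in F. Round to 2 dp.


T_mix = 0.3*53.3 + 0.7*74.0 = 67.79 F

67.79 F


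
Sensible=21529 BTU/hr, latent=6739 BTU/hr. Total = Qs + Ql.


Qt = 21529 + 6739 = 28268 BTU/hr

28268 BTU/hr


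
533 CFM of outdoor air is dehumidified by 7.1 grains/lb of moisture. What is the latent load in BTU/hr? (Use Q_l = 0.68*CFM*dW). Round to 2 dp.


Q = 0.68 * 533 * 7.1 = 2573.32 BTU/hr

2573.32 BTU/hr


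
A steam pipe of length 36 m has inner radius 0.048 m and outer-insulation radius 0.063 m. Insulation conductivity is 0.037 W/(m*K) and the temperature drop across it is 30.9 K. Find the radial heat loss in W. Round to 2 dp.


Q = 2*pi*0.037*36*30.9/ln(0.063/0.048) = 951.00 W

951.00 W


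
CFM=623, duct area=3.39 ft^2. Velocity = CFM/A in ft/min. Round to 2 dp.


V = 623 / 3.39 = 183.78 ft/min

183.78 ft/min


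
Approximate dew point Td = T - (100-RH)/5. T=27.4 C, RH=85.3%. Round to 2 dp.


Td = 27.4 - (100-85.3)/5 = 24.46 C

24.46 C


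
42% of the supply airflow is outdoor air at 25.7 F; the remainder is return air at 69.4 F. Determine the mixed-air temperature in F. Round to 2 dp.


T_mix = 0.42*25.7 + 0.58*69.4 = 51.05 F

51.05 F


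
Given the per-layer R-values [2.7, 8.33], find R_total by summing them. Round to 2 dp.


R_total = 2.7 + 8.33 = 11.03

11.03


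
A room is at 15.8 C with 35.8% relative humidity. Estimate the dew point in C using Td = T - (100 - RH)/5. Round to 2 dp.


Td = 15.8 - (100-35.8)/5 = 2.96 C

2.96 C


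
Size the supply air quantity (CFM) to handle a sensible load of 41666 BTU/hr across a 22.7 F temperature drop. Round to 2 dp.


CFM = 41666 / (1.08 * 22.7) = 1699.54

1699.54 CFM


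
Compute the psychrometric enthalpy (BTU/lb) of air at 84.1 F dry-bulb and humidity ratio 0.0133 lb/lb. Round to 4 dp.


h = 0.24*84.1 + 0.0133*(1061+0.444*84.1) = 34.7919 BTU/lb

34.7919 BTU/lb


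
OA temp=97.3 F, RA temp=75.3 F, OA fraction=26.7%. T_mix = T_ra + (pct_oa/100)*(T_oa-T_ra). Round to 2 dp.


T_mix = 75.3 + (26.7/100)*(97.3-75.3) = 81.17 F

81.17 F


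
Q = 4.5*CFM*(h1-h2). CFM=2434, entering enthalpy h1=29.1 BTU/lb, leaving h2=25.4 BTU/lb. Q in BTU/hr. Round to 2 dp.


Q = 4.5 * 2434 * (29.1 - 25.4) = 40526.10 BTU/hr

40526.10 BTU/hr


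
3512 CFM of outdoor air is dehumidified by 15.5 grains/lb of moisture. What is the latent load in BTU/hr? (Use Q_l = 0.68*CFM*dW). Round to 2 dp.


Q = 0.68 * 3512 * 15.5 = 37016.48 BTU/hr

37016.48 BTU/hr


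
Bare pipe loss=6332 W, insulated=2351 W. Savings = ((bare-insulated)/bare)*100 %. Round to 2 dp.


Savings = ((6332-2351)/6332)*100 = 62.87 %

62.87 %


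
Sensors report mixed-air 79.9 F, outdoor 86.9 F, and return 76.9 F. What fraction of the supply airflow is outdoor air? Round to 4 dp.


frac = (79.9 - 76.9) / (86.9 - 76.9) = 0.3000

0.3000


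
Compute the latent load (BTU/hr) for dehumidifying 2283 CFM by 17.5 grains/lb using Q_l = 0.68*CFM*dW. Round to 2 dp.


Q = 0.68 * 2283 * 17.5 = 27167.70 BTU/hr

27167.70 BTU/hr


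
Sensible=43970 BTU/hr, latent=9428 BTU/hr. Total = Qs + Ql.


Qt = 43970 + 9428 = 53398 BTU/hr

53398 BTU/hr


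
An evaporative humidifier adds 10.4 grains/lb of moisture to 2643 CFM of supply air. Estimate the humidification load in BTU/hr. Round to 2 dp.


Q = 0.68 * 2643 * 10.4 = 18691.30 BTU/hr

18691.30 BTU/hr


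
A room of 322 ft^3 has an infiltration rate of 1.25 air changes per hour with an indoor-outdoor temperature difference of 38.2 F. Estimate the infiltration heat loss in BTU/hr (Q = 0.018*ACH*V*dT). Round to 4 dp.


Q = 0.018 * 1.25 * 322 * 38.2 = 276.7590 BTU/hr

276.7590 BTU/hr


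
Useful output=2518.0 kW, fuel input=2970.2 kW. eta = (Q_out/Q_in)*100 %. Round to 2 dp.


eta = (2518.0/2970.2)*100 = 84.78 %

84.78 %


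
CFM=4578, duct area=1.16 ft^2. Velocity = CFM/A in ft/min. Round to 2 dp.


V = 4578 / 1.16 = 3946.55 ft/min

3946.55 ft/min


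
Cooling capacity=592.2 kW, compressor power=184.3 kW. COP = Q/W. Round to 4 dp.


COP = 592.2 / 184.3 = 3.2132

3.2132


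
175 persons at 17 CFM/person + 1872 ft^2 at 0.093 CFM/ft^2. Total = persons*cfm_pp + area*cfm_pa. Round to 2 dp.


Total = 175*17 + 1872*0.093 = 3149.10 CFM

3149.10 CFM


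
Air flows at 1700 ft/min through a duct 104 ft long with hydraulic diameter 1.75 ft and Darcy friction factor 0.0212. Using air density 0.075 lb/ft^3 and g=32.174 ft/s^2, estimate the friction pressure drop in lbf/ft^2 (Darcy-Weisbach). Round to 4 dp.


v_fps = 1700/60 = 28.3333 ft/s
dp = 0.0212*(104/1.75)*0.075*28.3333^2/(2*32.174) = 1.1788 lbf/ft^2

1.1788 lbf/ft^2


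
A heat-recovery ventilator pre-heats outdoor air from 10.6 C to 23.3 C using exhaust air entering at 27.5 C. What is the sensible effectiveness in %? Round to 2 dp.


eff = (23.3-10.6)/(27.5-10.6)*100 = 75.15 %

75.15 %


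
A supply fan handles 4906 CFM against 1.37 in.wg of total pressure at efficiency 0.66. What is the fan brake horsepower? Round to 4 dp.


BHP = 4906 * 1.37 / (6356 * 0.66) = 1.6022 hp

1.6022 hp


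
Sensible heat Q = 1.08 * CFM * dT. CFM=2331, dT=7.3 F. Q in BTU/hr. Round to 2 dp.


Q = 1.08 * 2331 * 7.3 = 18377.60 BTU/hr

18377.60 BTU/hr


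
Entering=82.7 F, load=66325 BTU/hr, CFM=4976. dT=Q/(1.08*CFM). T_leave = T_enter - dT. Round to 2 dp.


dT = 66325/(1.08*4976) = 12.3416
T_leave = 82.7 - 12.3416 = 70.36 F

70.36 F


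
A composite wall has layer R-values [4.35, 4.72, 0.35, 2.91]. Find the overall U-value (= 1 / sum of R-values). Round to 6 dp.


R_total = 4.35 + 4.72 + 0.35 + 2.91 = 12.33
U = 1/12.33 = 0.081103

0.081103


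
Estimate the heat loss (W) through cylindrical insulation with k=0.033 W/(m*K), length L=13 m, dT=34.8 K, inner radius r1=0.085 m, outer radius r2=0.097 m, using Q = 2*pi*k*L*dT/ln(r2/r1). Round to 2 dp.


Q = 2*pi*0.033*13*34.8/ln(0.097/0.085) = 710.31 W

710.31 W


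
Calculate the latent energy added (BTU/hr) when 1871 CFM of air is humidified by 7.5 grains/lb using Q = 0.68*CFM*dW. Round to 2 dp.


Q = 0.68 * 1871 * 7.5 = 9542.10 BTU/hr

9542.10 BTU/hr


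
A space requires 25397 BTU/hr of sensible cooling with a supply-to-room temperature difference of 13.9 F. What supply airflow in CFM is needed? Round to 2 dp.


CFM = 25397 / (1.08 * 13.9) = 1691.78

1691.78 CFM


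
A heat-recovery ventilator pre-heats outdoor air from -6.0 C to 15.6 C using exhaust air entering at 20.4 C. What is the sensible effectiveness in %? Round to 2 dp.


eff = (15.6-(-6.0))/(20.4-(-6.0))*100 = 81.82 %

81.82 %


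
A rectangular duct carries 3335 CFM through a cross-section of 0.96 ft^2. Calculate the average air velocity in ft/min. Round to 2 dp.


V = 3335 / 0.96 = 3473.96 ft/min

3473.96 ft/min


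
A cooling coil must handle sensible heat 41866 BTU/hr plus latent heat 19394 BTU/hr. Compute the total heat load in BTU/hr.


Qt = 41866 + 19394 = 61260 BTU/hr

61260 BTU/hr


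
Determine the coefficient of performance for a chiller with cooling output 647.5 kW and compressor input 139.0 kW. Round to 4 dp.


COP = 647.5 / 139.0 = 4.6583

4.6583


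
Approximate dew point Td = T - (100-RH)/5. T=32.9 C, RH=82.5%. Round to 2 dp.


Td = 32.9 - (100-82.5)/5 = 29.40 C

29.40 C


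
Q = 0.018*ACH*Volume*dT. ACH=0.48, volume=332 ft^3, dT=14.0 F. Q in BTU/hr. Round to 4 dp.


Q = 0.018 * 0.48 * 332 * 14.0 = 40.1587 BTU/hr

40.1587 BTU/hr


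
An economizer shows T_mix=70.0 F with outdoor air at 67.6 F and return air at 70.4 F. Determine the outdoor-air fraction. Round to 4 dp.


frac = (70.0 - 70.4) / (67.6 - 70.4) = 0.1429

0.1429


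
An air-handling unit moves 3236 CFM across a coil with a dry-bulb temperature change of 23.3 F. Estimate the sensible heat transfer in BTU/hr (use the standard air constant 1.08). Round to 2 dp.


Q = 1.08 * 3236 * 23.3 = 81430.70 BTU/hr

81430.70 BTU/hr


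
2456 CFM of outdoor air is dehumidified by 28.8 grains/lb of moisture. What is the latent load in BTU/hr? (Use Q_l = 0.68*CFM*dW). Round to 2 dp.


Q = 0.68 * 2456 * 28.8 = 48098.30 BTU/hr

48098.30 BTU/hr


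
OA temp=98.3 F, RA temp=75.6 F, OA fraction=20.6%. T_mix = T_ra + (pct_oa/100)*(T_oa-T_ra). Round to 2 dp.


T_mix = 75.6 + (20.6/100)*(98.3-75.6) = 80.28 F

80.28 F


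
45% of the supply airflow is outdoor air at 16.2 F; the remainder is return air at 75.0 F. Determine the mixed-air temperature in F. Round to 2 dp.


T_mix = 0.45*16.2 + 0.55*75.0 = 48.54 F

48.54 F


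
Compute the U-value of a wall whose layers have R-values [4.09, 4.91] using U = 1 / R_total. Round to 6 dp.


R_total = 4.09 + 4.91 = 9.00
U = 1/9.00 = 0.111111

0.111111


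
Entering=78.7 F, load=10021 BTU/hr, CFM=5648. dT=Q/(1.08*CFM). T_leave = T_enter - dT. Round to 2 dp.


dT = 10021/(1.08*5648) = 1.6428
T_leave = 78.7 - 1.6428 = 77.06 F

77.06 F


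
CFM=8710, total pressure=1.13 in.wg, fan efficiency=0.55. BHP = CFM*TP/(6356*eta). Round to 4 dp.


BHP = 8710 * 1.13 / (6356 * 0.55) = 2.8155 hp

2.8155 hp


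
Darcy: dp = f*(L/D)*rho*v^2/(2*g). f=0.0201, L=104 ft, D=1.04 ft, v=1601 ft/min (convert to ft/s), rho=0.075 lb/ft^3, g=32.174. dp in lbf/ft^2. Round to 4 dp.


v_fps = 1601/60 = 26.6833 ft/s
dp = 0.0201*(104/1.04)*0.075*26.6833^2/(2*32.174) = 1.6680 lbf/ft^2

1.6680 lbf/ft^2


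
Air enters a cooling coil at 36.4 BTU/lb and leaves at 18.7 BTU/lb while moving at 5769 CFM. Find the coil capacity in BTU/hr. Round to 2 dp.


Q = 4.5 * 5769 * (36.4 - 18.7) = 459500.85 BTU/hr

459500.85 BTU/hr


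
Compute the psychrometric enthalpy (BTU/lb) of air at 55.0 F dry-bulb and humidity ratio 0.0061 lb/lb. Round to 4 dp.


h = 0.24*55.0 + 0.0061*(1061+0.444*55.0) = 19.8211 BTU/lb

19.8211 BTU/lb


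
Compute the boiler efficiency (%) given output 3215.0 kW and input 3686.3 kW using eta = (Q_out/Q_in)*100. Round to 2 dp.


eta = (3215.0/3686.3)*100 = 87.21 %

87.21 %
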